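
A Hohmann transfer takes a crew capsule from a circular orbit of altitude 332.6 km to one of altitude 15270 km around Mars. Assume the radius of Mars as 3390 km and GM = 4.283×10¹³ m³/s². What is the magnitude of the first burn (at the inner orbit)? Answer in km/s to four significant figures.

r₁ = 3390 + 332.6 = 3722.6 km = 3.7226×10⁶ m.
r₂ = 3390 + 15270 = 18660 km = 1.8660×10⁷ m.
Transfer ellipse a_t = (r₁ + r₂)/2 = 1.119×10⁷ m.
At r₁: circular v_c1 = √(μ/r₁) = 3392 m/s; transfer-periapsis v_p = √[μ(2/r₁ − 1/a_t)] = 4380 m/s.
Δv₁ = v_p − v_c1 = 988.0 m/s.
= 0.988 km/s.

Δv ≈ 0.988 km/s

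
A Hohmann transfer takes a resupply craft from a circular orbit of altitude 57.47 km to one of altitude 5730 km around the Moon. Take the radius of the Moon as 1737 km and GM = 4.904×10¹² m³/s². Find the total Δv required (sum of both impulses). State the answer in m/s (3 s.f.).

r₁ = 1737 + 57.47 = 1794.5 km = 1.7945×10⁶ m.
r₂ = 1737 + 5730 = 7467.0 km = 7.4670×10⁶ m.
Transfer ellipse a_t = (r₁ + r₂)/2 = 4.631×10⁶ m.
At r₁: circular v_c1 = √(μ/r₁) = 1653 m/s; transfer-perilune v_p = √[μ(2/r₁ − 1/a_t)] = 2099 m/s.
Δv₁ = v_p − v_c1 = 446.1 m/s.
At r₂: circular v_c2 = √(μ/r₂) = 810.4 m/s; transfer-apolune v_a = √[μ(2/r₂ − 1/a_t)] = 504.5 m/s.
Δv₂ = v_c2 − v_a = 305.9 m/s.
Total Δv = Δv₁ + Δv₂ = 752.0 m/s.

Δv_total ≈ 752 m/s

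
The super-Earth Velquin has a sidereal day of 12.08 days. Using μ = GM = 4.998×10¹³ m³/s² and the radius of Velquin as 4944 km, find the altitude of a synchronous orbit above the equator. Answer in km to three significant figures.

h_sync ≈ 1.06×10⁵ km

T = 12.08 days = 1.044×10⁶ s.
A synchronous orbit has period T, so by Kepler's third law a = (μT²/4π²)^(1/3).
μT²/4π² = 4.998×10¹³ × (1.044×10⁶)² / 39.48 = 1.379×10²⁴ m³.
a = 1.113×10⁸ m = 1.1131×10⁵ km.
Altitude h = a − R = 1.1131×10⁵ − 4944 = 1.0637×10⁵ km.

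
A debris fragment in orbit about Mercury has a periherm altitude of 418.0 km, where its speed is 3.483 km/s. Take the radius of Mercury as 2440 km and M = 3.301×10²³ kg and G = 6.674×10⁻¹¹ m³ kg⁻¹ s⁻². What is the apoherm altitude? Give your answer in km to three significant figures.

μ = GM = 6.674×10⁻¹¹ × 3.301×10²³ = 2.203×10¹³ m³/s².
r_p = 2440 + 418.0 = 2858.0 km = 2.858×10⁶ m.
Specific energy ε = v²/2 − μ/r = -1.643×10⁶ J/kg, so a = −μ/(2ε) = 6.705×10⁶ m.
The apsides satisfy r_p + r_a = 2a, so the apoherm radius is 2a − r_p = 1.055×10⁷ m = 10552 km.
Apoherm altitude = 10552 − 2440 = 8112.2 km.

apoherm altitude ≈ 8110 km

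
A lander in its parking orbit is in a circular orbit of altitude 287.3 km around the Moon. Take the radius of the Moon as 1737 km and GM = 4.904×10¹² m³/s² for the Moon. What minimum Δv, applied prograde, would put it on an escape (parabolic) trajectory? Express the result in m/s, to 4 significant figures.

Δv ≈ 644.7 m/s

r = 1737 + 287.3 = 2024.3 km = 2.0243×10⁶ m.
Circular speed v_c = √(μ/r) = 1556 m/s.
Escape speed v_esc = √(2μ/r) = √2 × v_c = 2201 m/s.
Δv = v_esc − v_c = 644.7 m/s.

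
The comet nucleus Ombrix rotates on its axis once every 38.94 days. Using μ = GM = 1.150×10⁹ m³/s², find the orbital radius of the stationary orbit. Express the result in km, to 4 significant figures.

T = 38.94 days = 3.364×10⁶ s.
A synchronous orbit has period T, so by Kepler's third law a = (μT²/4π²)^(1/3).
μT²/4π² = 1.150×10⁹ × (3.364×10⁶)² / 39.48 = 3.297×10²⁰ m³.
a = 6.909×10⁶ m = 6908.5 km.

r_sync ≈ 6909 km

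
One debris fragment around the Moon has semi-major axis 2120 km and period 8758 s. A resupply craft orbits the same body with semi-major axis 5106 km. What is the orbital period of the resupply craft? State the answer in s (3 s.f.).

T₂ ≈ 32700 s

Kepler's third law: T² ∝ a³, so T₂ = T₁ (a₂/a₁)^(3/2).
a₂/a₁ = 2.408, (a₂/a₁)^(3/2) = 3.738.
T₂ = 8758 × 3.738 = 32740 s.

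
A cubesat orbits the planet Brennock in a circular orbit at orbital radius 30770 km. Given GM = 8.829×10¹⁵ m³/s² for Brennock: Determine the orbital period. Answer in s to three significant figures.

r = 30770 km = 3.077×10⁷ m.
Kepler's third law: T = 2π√(r³/μ) = 2π√((3.077×10⁷)³ / 8.829×10¹⁵).
r³/μ = 3.300×10⁶ s², so T = 2π × 1.817×10³ = 1.141×10⁴ s.

T ≈ 11400 s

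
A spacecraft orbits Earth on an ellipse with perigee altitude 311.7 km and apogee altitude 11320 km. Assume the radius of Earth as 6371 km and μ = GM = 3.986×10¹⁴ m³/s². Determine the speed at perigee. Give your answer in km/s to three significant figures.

r_p = 6371 + 311.7 = 6682.7 km = 6.6827×10⁶ m.
r_a = 6371 + 11320 = 17691 km = 1.7691×10⁷ m.
Semi-major axis a = (r_p + r_a)/2 = 12187 km = 1.219×10⁷ m.
Vis-viva: v² = μ(2/r − 1/a) = 3.986×10¹⁴ × (2.993×10⁻⁷ − 8.206×10⁻⁸) = 8.659×10⁷ m²/s².
v = 9305 m/s = 9.305 km/s.

v ≈ 9.31 km/s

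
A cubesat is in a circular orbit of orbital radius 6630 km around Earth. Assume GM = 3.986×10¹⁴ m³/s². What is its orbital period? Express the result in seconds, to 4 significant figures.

T ≈ 5373 seconds

r = 6630 km = 6.630×10⁶ m.
Kepler's third law: T = 2π√(r³/μ) = 2π√((6.630×10⁶)³ / 3.986×10¹⁴).
r³/μ = 7.311×10⁵ s², so T = 2π × 8.551×10² = 5.373×10³ s.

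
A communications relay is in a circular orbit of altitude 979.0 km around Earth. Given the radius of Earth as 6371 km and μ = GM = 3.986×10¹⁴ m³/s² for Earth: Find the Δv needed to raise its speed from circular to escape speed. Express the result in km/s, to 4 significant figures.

Δv ≈ 3.050 km/s

r = 6371 + 979.0 = 7350.0 km = 7.3500×10⁶ m.
Circular speed v_c = √(μ/r) = 7364 m/s.
Escape speed v_esc = √(2μ/r) = √2 × v_c = 10410 m/s.
Δv = v_esc − v_c = 3050 m/s = 3.050 km/s.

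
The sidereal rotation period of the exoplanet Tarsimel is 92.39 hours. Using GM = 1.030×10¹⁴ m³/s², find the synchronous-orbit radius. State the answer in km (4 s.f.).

r_sync ≈ 66090 km

T = 92.39 hours = 3.326×10⁵ s.
A synchronous orbit has period T, so by Kepler's third law a = (μT²/4π²)^(1/3).
μT²/4π² = 1.030×10¹⁴ × (3.326×10⁵)² / 39.48 = 2.886×10²³ m³.
a = 6.609×10⁷ m = 66086 km.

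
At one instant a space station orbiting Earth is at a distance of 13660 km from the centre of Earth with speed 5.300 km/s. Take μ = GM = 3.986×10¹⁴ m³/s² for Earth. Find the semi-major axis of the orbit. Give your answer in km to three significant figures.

a ≈ 13200 km

r = 1.366×10⁷ m.
Vis-viva rearranged: 1/a = 2/r − v²/μ = 1.464×10⁻⁷ − 7.047×10⁻⁸ = 7.594×10⁻⁸ m⁻¹.
a = 1.317×10⁷ m = 13168 km.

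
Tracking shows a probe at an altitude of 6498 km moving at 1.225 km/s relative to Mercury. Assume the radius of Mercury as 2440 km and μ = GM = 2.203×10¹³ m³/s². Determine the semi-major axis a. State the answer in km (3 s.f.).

a ≈ 6420 km

r = 2440 + 6498 = 8938.0 km = 8.938×10⁶ m.
Specific orbital energy ε = v²/2 − μ/r = (1225)²/2 − 2.203×10¹³/8.938×10⁶ = -1.714×10⁶ J/kg.
Since ε = −μ/(2a), a = −μ/(2ε) = 6.425×10⁶ m = 6424.8 km.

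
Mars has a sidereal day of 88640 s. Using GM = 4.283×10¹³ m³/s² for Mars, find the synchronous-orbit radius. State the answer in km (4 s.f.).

r_sync ≈ 20430 km

A synchronous orbit has period T, so by Kepler's third law a = (μT²/4π²)^(1/3).
μT²/4π² = 4.283×10¹³ × (8.864×10⁴)² / 39.48 = 8.524×10²¹ m³.
a = 2.043×10⁷ m = 20428 km.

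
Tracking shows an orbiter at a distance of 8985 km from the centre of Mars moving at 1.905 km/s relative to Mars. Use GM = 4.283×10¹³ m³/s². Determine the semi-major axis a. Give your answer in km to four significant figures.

a ≈ 7254 km

r = 8.985×10⁶ m.
Specific orbital energy ε = v²/2 − μ/r = (1905)²/2 − 4.283×10¹³/8.985×10⁶ = -2.952×10⁶ J/kg.
Since ε = −μ/(2a), a = −μ/(2ε) = 7.254×10⁶ m = 7253.6 km.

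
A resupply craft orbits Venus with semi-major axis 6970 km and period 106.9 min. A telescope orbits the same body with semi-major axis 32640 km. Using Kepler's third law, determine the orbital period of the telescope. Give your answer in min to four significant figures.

Kepler's third law: T² ∝ a³, so T₂ = T₁ (a₂/a₁)^(3/2).
a₂/a₁ = 4.683, (a₂/a₁)^(3/2) = 10.13.
T₂ = 106.9 × 10.13 = 1083 min.

T₂ ≈ 1083 min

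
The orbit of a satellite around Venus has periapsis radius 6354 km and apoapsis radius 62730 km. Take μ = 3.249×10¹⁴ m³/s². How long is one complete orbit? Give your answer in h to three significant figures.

Semi-major axis a = (r_p + r_a)/2 = (6354.0 + 62730)/2 = 34542 km = 3.454×10⁷ m.
By Kepler's third law T = 2π√(a³/μ) = 2π × 1.126×10⁴ = 7.077×10⁴ s.
= 19.66 h.

T ≈ 19.7 h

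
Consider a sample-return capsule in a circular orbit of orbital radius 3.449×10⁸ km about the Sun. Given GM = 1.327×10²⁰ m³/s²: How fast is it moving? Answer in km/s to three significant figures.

v ≈ 19.6 km/s

r = 3.449×10⁸ km = 3.449×10¹¹ m.
For a circular orbit v = √(μ/r) = √(1.327×10²⁰ / 3.449×10¹¹) = √(3.847×10⁸) = 19620 m/s.
That is 19.62 km/s.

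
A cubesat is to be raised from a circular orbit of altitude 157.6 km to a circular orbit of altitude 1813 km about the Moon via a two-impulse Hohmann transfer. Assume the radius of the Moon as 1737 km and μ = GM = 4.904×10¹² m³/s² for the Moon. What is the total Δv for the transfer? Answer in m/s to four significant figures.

r₁ = 1737 + 157.6 = 1894.6 km = 1.8946×10⁶ m.
r₂ = 1737 + 1813 = 3550.0 km = 3.5500×10⁶ m.
Transfer ellipse a_t = (r₁ + r₂)/2 = 2.722×10⁶ m.
At r₁: circular v_c1 = √(μ/r₁) = 1609 m/s; transfer-perilune v_p = √[μ(2/r₁ − 1/a_t)] = 1837 m/s.
Δv₁ = v_p − v_c1 = 228.4 m/s.
At r₂: circular v_c2 = √(μ/r₂) = 1175 m/s; transfer-apolune v_a = √[μ(2/r₂ − 1/a_t)] = 980.5 m/s.
Δv₂ = v_c2 − v_a = 194.8 m/s.
Total Δv = Δv₁ + Δv₂ = 423.2 m/s.

Δv_total ≈ 423.2 m/s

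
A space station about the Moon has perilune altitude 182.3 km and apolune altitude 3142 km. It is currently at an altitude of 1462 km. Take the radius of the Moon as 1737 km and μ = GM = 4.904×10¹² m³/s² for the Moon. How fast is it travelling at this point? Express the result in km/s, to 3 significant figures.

v ≈ 1.27 km/s

r_p = 1737 + 182.3 = 1919.3 km = 1.9193×10⁶ m.
r_a = 1737 + 3142 = 4879.0 km = 4.8790×10⁶ m.
r = 1737 + 1462 = 3199.0 km = 3.199×10⁶ m.
Semi-major axis a = (r_p + r_a)/2 = 3399.2 km = 3.399×10⁶ m.
Vis-viva: v² = μ(2/r − 1/a) = 4.904×10¹² × (6.252×10⁻⁷ − 2.942×10⁻⁷) = 1.623×10⁶ m²/s².
v = 1274 m/s = 1.274 km/s.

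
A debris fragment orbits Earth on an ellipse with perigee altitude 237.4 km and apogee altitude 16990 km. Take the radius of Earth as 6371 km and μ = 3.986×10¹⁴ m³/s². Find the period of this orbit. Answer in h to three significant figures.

T ≈ 5.07 h

r_p = 6371 + 237.4 = 6608.4 km = 6.6084×10⁶ m.
r_a = 6371 + 16990 = 23361 km = 2.3361×10⁷ m.
Semi-major axis a = (r_p + r_a)/2 = (6608.4 + 23361)/2 = 14985 km = 1.498×10⁷ m.
By Kepler's third law T = 2π√(a³/μ) = 2π × 2.905×10³ = 1.826×10⁴ s.
= 5.071 h.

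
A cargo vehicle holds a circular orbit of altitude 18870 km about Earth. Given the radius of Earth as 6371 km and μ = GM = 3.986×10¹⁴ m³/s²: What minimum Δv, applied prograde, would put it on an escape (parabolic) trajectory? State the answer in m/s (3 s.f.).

Δv ≈ 1650 m/s

r = 6371 + 18870 = 25241 km = 2.5241×10⁷ m.
Circular speed v_c = √(μ/r) = 3974 m/s.
Escape speed v_esc = √(2μ/r) = √2 × v_c = 5620 m/s.
Δv = v_esc − v_c = 1646 m/s.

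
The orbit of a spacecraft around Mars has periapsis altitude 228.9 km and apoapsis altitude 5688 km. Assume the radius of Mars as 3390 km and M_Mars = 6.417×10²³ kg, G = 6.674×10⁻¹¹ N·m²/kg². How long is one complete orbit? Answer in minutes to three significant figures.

μ = GM = 6.674×10⁻¹¹ × 6.417×10²³ = 4.283×10¹³ m³/s².
r_p = 3390 + 228.9 = 3618.9 km = 3.6189×10⁶ m.
r_a = 3390 + 5688 = 9078.0 km = 9.0780×10⁶ m.
Semi-major axis a = (r_p + r_a)/2 = (3618.9 + 9078.0)/2 = 6348.4 km = 6.348×10⁶ m.
By Kepler's third law T = 2π√(a³/μ) = 2π × 2.444×10³ = 1.536×10⁴ s.
= 256.0 minutes.

T ≈ 256 minutes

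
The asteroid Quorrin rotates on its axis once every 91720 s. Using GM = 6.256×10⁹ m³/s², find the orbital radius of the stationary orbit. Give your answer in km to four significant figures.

r_sync ≈ 1101 km

A synchronous orbit has period T, so by Kepler's third law a = (μT²/4π²)^(1/3).
μT²/4π² = 6.256×10⁹ × (9.172×10⁴)² / 39.48 = 1.333×10¹⁸ m³.
a = 1.101×10⁶ m = 1100.6 km.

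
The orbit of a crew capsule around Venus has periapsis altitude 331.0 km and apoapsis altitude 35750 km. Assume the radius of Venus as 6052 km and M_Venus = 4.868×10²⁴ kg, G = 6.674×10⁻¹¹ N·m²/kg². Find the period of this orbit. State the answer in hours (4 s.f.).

μ = GM = 6.674×10⁻¹¹ × 4.868×10²⁴ = 3.249×10¹⁴ m³/s².
r_p = 6052 + 331.0 = 6383.0 km = 6.3830×10⁶ m.
r_a = 6052 + 35750 = 41802 km = 4.1802×10⁷ m.
Semi-major axis a = (r_p + r_a)/2 = (6383.0 + 41802)/2 = 24092 km = 2.409×10⁷ m.
By Kepler's third law T = 2π√(a³/μ) = 2π × 6.561×10³ = 4.122×10⁴ s.
= 11.45 hours.

T ≈ 11.45 hours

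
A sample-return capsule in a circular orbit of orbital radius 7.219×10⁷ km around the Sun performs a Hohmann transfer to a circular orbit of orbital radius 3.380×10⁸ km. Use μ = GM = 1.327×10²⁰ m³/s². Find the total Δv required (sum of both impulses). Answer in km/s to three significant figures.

r₁ = 7.219×10⁷ km = 7.219×10¹⁰ m.
r₂ = 3.380×10⁸ km = 3.380×10¹¹ m.
Transfer ellipse a_t = (r₁ + r₂)/2 = 2.051×10¹¹ m.
At r₁: circular v_c1 = √(μ/r₁) = 42870 m/s; transfer-perihelion v_p = √[μ(2/r₁ − 1/a_t)] = 55040 m/s.
Δv₁ = v_p − v_c1 = 12170 m/s.
At r₂: circular v_c2 = √(μ/r₂) = 19810 m/s; transfer-aphelion v_a = √[μ(2/r₂ − 1/a_t)] = 11760 m/s.
Δv₂ = v_c2 − v_a = 8059 m/s.
Total Δv = Δv₁ + Δv₂ = 20220 m/s = 20.22 km/s.

Δv_total ≈ 20.2 km/s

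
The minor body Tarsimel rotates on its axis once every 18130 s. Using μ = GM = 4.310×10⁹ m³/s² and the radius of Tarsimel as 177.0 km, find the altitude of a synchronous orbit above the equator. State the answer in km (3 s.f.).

h_sync ≈ 153 km

A synchronous orbit has period T, so by Kepler's third law a = (μT²/4π²)^(1/3).
μT²/4π² = 4.310×10⁹ × (1.813×10⁴)² / 39.48 = 3.589×10¹⁶ m³.
a = 3.298×10⁵ m = 329.84 km.
Altitude h = a − R = 329.84 − 177.0 = 152.84 km.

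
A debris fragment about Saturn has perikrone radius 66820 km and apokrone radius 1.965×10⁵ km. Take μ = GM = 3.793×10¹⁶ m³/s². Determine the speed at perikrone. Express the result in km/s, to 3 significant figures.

v ≈ 29.1 km/s

Semi-major axis a = (r_p + r_a)/2 = 1.3166×10⁵ km = 1.317×10⁸ m.
Vis-viva: v² = μ(2/r − 1/a) = 3.793×10¹⁶ × (2.993×10⁻⁸ − 7.595×10⁻⁹) = 8.472×10⁸ m²/s².
v = 29110 m/s = 29.11 km/s.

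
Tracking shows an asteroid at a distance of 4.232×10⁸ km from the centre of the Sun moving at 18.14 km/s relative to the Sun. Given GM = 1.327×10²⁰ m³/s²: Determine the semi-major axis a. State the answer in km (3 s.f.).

r = 4.232×10¹¹ m.
Vis-viva rearranged: 1/a = 2/r − v²/μ = 4.726×10⁻¹² − 2.480×10⁻¹² = 2.246×10⁻¹² m⁻¹.
a = 4.452×10¹¹ m = 4.4520×10⁸ km.

a ≈ 4.45×10⁸ km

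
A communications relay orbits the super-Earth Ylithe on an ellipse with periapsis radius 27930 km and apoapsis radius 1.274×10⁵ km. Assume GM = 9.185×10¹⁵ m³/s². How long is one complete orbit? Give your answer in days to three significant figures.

T ≈ 0.519 days

Semi-major axis a = (r_p + r_a)/2 = (27930 + 1.2740×10⁵)/2 = 77665 km = 7.766×10⁷ m.
By Kepler's third law T = 2π√(a³/μ) = 2π × 7.142×10³ = 4.487×10⁴ s.
= 0.5194 days.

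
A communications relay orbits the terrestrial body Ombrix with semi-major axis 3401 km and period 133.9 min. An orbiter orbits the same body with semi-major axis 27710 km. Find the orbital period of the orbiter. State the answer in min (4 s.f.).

Kepler's third law: T² ∝ a³, so T₂ = T₁ (a₂/a₁)^(3/2).
a₂/a₁ = 8.148, (a₂/a₁)^(3/2) = 23.26.
T₂ = 133.9 × 23.26 = 3114 min.

T₂ ≈ 3114 min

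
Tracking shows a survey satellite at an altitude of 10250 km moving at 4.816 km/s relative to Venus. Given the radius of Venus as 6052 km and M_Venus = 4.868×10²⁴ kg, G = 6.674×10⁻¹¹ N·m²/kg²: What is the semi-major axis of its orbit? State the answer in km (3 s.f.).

a ≈ 19500 km

μ = GM = 6.674×10⁻¹¹ × 4.868×10²⁴ = 3.249×10¹⁴ m³/s².
r = 6052 + 10250 = 16302 km = 1.630×10⁷ m.
Vis-viva rearranged: 1/a = 2/r − v²/μ = 1.227×10⁻⁷ − 7.139×10⁻⁸ = 5.129×10⁻⁸ m⁻¹.
a = 1.950×10⁷ m = 19495 km.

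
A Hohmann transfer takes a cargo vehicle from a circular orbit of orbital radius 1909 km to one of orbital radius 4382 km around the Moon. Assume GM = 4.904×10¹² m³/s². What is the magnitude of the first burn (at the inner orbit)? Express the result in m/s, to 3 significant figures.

r₁ = 1909 km = 1.909×10⁶ m.
r₂ = 4382 km = 4.382×10⁶ m.
Transfer ellipse a_t = (r₁ + r₂)/2 = 3.146×10⁶ m.
At r₁: circular v_c1 = √(μ/r₁) = 1603 m/s; transfer-perilune v_p = √[μ(2/r₁ − 1/a_t)] = 1892 m/s.
Δv₁ = v_p − v_c1 = 289.0 m/s.

Δv ≈ 289 m/s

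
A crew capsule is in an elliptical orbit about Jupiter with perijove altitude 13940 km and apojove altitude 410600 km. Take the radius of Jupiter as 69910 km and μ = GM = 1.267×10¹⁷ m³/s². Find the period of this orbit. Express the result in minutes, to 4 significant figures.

r_p = 69910 + 13940 = 83850 km = 8.3850×10⁷ m.
r_a = 69910 + 410600 = 480510 km = 4.8051×10⁸ m.
Semi-major axis a = (r_p + r_a)/2 = (83850 + 4.8051×10⁵)/2 = 2.8218×10⁵ km = 2.822×10⁸ m.
By Kepler's third law T = 2π√(a³/μ) = 2π × 1.332×10⁴ = 8.367×10⁴ s.
= 1395 minutes.

T ≈ 1395 minutes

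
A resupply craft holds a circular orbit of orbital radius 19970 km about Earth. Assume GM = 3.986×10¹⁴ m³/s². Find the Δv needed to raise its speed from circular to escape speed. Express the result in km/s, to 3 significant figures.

Δv ≈ 1.85 km/s

r = 19970 km = 1.997×10⁷ m.
Circular speed v_c = √(μ/r) = 4468 m/s.
Escape speed v_esc = √(2μ/r) = √2 × v_c = 6318 m/s.
Δv = v_esc − v_c = 1851 m/s = 1.851 km/s.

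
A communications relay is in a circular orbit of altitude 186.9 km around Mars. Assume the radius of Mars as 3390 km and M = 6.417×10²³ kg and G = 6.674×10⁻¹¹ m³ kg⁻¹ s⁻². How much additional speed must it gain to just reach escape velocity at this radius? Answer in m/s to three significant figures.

Δv ≈ 1430 m/s

μ = GM = 6.674×10⁻¹¹ × 6.417×10²³ = 4.283×10¹³ m³/s².
r = 3390 + 186.9 = 3576.9 km = 3.5769×10⁶ m.
Circular speed v_c = √(μ/r) = 3460 m/s.
Escape speed v_esc = √(2μ/r) = √2 × v_c = 4894 m/s.
Δv = v_esc − v_c = 1433 m/s.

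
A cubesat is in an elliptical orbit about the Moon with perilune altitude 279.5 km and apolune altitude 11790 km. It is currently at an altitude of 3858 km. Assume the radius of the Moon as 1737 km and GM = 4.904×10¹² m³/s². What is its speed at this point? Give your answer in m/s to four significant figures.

r_p = 1737 + 279.5 = 2016.5 km = 2.0165×10⁶ m.
r_a = 1737 + 11790 = 13527 km = 1.3527×10⁷ m.
r = 1737 + 3858 = 5595.0 km = 5.595×10⁶ m.
Semi-major axis a = (r_p + r_a)/2 = 7771.8 km = 7.772×10⁶ m.
Vis-viva: v² = μ(2/r − 1/a) = 4.904×10¹² × (3.575×10⁻⁷ − 1.287×10⁻⁷) = 1.122×10⁶ m²/s².
v = 1059 m/s.

v ≈ 1059 m/s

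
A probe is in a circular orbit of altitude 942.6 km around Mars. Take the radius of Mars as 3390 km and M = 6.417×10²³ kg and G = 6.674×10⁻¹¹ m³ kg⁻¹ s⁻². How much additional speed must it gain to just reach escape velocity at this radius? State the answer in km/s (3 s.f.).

μ = GM = 6.674×10⁻¹¹ × 6.417×10²³ = 4.283×10¹³ m³/s².
r = 3390 + 942.6 = 4332.6 km = 4.3326×10⁶ m.
Circular speed v_c = √(μ/r) = 3144 m/s.
Escape speed v_esc = √(2μ/r) = √2 × v_c = 4446 m/s.
Δv = v_esc − v_c = 1302 m/s = 1.302 km/s.

Δv ≈ 1.30 km/s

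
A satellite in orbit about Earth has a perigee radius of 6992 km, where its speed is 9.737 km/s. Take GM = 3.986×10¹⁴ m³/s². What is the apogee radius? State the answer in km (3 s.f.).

r_p = 6.992×10⁶ m.
Specific energy ε = v²/2 − μ/r = -9.603×10⁶ J/kg, so a = −μ/(2ε) = 2.075×10⁷ m.
The apsides satisfy r_p + r_a = 2a, so the apogee radius is 2a − r_p = 3.451×10⁷ m = 34514 km.

apogee radius ≈ 34500 km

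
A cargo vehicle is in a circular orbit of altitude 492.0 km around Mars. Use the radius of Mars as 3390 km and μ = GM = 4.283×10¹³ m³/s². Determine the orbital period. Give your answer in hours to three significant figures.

r = 3390 + 492.0 = 3882.0 km = 3.8820×10⁶ m.
Kepler's third law: T = 2π√(r³/μ) = 2π√((3.882×10⁶)³ / 4.283×10¹³).
r³/μ = 1.366×10⁶ s², so T = 2π × 1.169×10³ = 7.343×10³ s.
Converting: 7.343×10³ s ÷ 3600 = 2.040 hours.

T ≈ 2.04 hours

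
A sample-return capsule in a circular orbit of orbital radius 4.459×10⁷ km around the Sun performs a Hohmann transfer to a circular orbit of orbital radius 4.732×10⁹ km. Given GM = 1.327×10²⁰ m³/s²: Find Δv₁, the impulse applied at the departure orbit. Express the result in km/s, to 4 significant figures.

Δv ≈ 22.24 km/s

r₁ = 4.459×10⁷ km = 4.459×10¹⁰ m.
r₂ = 4.732×10⁹ km = 4.732×10¹² m.
Transfer ellipse a_t = (r₁ + r₂)/2 = 2.388×10¹² m.
At r₁: circular v_c1 = √(μ/r₁) = 54550 m/s; transfer-perihelion v_p = √[μ(2/r₁ − 1/a_t)] = 76790 m/s.
Δv₁ = v_p − v_c1 = 22240 m/s.
= 22.24 km/s.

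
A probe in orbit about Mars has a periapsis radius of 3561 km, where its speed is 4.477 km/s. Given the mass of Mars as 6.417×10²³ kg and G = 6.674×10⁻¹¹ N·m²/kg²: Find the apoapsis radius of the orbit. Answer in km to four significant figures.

apoapsis radius ≈ 17800 km

μ = GM = 6.674×10⁻¹¹ × 6.417×10²³ = 4.283×10¹³ m³/s².
r_p = 3.561×10⁶ m.
Specific energy ε = v²/2 − μ/r = -2.005×10⁶ J/kg, so a = −μ/(2ε) = 1.068×10⁷ m.
The apsides satisfy r_p + r_a = 2a, so the apoapsis radius is 2a − r_p = 1.780×10⁷ m = 17800 km.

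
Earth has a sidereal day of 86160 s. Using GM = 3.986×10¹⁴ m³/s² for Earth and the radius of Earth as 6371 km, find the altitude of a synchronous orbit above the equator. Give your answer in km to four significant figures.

h_sync ≈ 35790 km

A synchronous orbit has period T, so by Kepler's third law a = (μT²/4π²)^(1/3).
μT²/4π² = 3.986×10¹⁴ × (8.616×10⁴)² / 39.48 = 7.495×10²² m³.
a = 4.216×10⁷ m = 42163 km.
Altitude h = a − R = 42163 − 6371 = 35792 km.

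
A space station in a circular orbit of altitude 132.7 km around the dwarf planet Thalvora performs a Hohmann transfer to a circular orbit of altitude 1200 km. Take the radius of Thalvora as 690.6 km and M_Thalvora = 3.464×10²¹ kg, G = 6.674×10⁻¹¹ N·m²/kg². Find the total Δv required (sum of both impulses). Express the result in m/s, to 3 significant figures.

μ = GM = 6.674×10⁻¹¹ × 3.464×10²¹ = 2.312×10¹¹ m³/s².
r₁ = 690.6 + 132.7 = 823.30 km = 8.2330×10⁵ m.
r₂ = 690.6 + 1200 = 1890.6 km = 1.8906×10⁶ m.
Transfer ellipse a_t = (r₁ + r₂)/2 = 1.357×10⁶ m.
At r₁: circular v_c1 = √(μ/r₁) = 529.9 m/s; transfer-periapsis v_p = √[μ(2/r₁ − 1/a_t)] = 625.5 m/s.
Δv₁ = v_p − v_c1 = 95.58 m/s.
At r₂: circular v_c2 = √(μ/r₂) = 349.7 m/s; transfer-apoapsis v_a = √[μ(2/r₂ − 1/a_t)] = 272.4 m/s.
Δv₂ = v_c2 − v_a = 77.31 m/s.
Total Δv = Δv₁ + Δv₂ = 172.9 m/s.

Δv_total ≈ 173 m/s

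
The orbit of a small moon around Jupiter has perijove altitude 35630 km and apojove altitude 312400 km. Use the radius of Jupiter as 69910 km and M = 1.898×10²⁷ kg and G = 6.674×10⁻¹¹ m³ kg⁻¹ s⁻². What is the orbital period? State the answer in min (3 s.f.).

T ≈ 1120 min

μ = GM = 6.674×10⁻¹¹ × 1.898×10²⁷ = 1.267×10¹⁷ m³/s².
r_p = 69910 + 35630 = 105540 km = 1.0554×10⁸ m.
r_a = 69910 + 312400 = 382310 km = 3.8231×10⁸ m.
Semi-major axis a = (r_p + r_a)/2 = (1.0554×10⁵ + 3.8231×10⁵)/2 = 2.4392×10⁵ km = 2.439×10⁸ m.
By Kepler's third law T = 2π√(a³/μ) = 2π × 1.070×10⁴ = 6.725×10⁴ s.
= 1121 min.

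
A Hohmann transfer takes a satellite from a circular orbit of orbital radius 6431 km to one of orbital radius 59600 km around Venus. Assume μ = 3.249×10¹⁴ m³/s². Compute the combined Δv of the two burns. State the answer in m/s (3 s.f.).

r₁ = 6431 km = 6.431×10⁶ m.
r₂ = 59600 km = 5.960×10⁷ m.
Transfer ellipse a_t = (r₁ + r₂)/2 = 3.302×10⁷ m.
At r₁: circular v_c1 = √(μ/r₁) = 7108 m/s; transfer-periapsis v_p = √[μ(2/r₁ − 1/a_t)] = 9550 m/s.
Δv₁ = v_p − v_c1 = 2442 m/s.
At r₂: circular v_c2 = √(μ/r₂) = 2335 m/s; transfer-apoapsis v_a = √[μ(2/r₂ − 1/a_t)] = 1030 m/s.
Δv₂ = v_c2 − v_a = 1304 m/s.
Total Δv = Δv₁ + Δv₂ = 3746 m/s.

Δv_total ≈ 3750 m/s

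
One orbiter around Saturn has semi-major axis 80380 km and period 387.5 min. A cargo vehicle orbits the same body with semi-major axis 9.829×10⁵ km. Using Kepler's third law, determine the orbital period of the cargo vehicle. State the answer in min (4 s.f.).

Kepler's third law: T² ∝ a³, so T₂ = T₁ (a₂/a₁)^(3/2).
a₂/a₁ = 12.23, (a₂/a₁)^(3/2) = 42.76.
T₂ = 387.5 × 42.76 = 16570 min.

T₂ ≈ 16570 min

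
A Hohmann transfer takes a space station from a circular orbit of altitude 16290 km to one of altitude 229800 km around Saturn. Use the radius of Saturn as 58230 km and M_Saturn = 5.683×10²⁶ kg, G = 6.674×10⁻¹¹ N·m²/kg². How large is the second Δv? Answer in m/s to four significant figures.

Δv ≈ 4118 m/s

μ = GM = 6.674×10⁻¹¹ × 5.683×10²⁶ = 3.793×10¹⁶ m³/s².
r₁ = 58230 + 16290 = 74520 km = 7.4520×10⁷ m.
r₂ = 58230 + 229800 = 288030 km = 2.8803×10⁸ m.
Transfer ellipse a_t = (r₁ + r₂)/2 = 1.813×10⁸ m.
At r₁: circular v_c1 = √(μ/r₁) = 22560 m/s; transfer-perikrone v_p = √[μ(2/r₁ − 1/a_t)] = 28440 m/s.
At r₂: circular v_c2 = √(μ/r₂) = 11480 m/s; transfer-apokrone v_a = √[μ(2/r₂ − 1/a_t)] = 7358 m/s.
Δv₂ = v_c2 − v_a = 4118 m/s.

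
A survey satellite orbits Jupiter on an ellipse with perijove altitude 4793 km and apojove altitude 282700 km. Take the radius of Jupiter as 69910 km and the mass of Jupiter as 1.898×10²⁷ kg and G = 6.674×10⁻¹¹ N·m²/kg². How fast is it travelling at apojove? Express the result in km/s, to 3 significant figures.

v ≈ 11.2 km/s

μ = GM = 6.674×10⁻¹¹ × 1.898×10²⁷ = 1.267×10¹⁷ m³/s².
r_p = 69910 + 4793 = 74703 km = 7.4703×10⁷ m.
r_a = 69910 + 282700 = 352610 km = 3.5261×10⁸ m.
Semi-major axis a = (r_p + r_a)/2 = 2.1366×10⁵ km = 2.137×10⁸ m.
Vis-viva: v² = μ(2/r − 1/a) = 1.267×10¹⁷ × (5.672×10⁻⁹ − 4.680×10⁻⁹) = 1.256×10⁸ m²/s².
v = 11210 m/s = 11.21 km/s.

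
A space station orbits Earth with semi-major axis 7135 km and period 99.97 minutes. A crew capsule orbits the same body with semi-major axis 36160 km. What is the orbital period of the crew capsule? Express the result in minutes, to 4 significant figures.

Kepler's third law: T² ∝ a³, so T₂ = T₁ (a₂/a₁)^(3/2).
a₂/a₁ = 5.068, (a₂/a₁)^(3/2) = 11.41.
T₂ = 99.97 × 11.41 = 1141 minutes.

T₂ ≈ 1141 minutes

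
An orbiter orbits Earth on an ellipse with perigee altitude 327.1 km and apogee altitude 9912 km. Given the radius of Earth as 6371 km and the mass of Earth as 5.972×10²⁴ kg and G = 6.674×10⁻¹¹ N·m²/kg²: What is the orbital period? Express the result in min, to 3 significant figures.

T ≈ 204 min

μ = GM = 6.674×10⁻¹¹ × 5.972×10²⁴ = 3.986×10¹⁴ m³/s².
r_p = 6371 + 327.1 = 6698.1 km = 6.6981×10⁶ m.
r_a = 6371 + 9912 = 16283 km = 1.6283×10⁷ m.
Semi-major axis a = (r_p + r_a)/2 = (6698.1 + 16283)/2 = 11491 km = 1.149×10⁷ m.
By Kepler's third law T = 2π√(a³/μ) = 2π × 1.951×10³ = 1.226×10⁴ s.
= 204.3 min.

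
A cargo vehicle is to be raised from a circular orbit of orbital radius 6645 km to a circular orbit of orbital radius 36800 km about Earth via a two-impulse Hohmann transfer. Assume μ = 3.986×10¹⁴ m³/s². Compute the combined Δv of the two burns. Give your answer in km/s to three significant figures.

Δv_total ≈ 3.81 km/s

r₁ = 6645 km = 6.645×10⁶ m.
r₂ = 36800 km = 3.680×10⁷ m.
Transfer ellipse a_t = (r₁ + r₂)/2 = 2.172×10⁷ m.
At r₁: circular v_c1 = √(μ/r₁) = 7745 m/s; transfer-perigee v_p = √[μ(2/r₁ − 1/a_t)] = 10080 m/s.
Δv₁ = v_p − v_c1 = 2336 m/s.
At r₂: circular v_c2 = √(μ/r₂) = 3291 m/s; transfer-apogee v_a = √[μ(2/r₂ − 1/a_t)] = 1820 m/s.
Δv₂ = v_c2 − v_a = 1471 m/s.
Total Δv = Δv₁ + Δv₂ = 3807 m/s = 3.807 km/s.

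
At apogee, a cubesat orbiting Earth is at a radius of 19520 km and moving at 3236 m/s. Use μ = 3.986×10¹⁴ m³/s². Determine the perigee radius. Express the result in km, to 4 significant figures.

perigee radius ≈ 6731 km

r_a = 1.952×10⁷ m.
Specific energy ε = v²/2 − μ/r = -1.518×10⁷ J/kg, so a = −μ/(2ε) = 1.313×10⁷ m.
The apsides satisfy r_p + r_a = 2a, so the perigee radius is 2a − r_a = 6.731×10⁶ m = 6730.9 km.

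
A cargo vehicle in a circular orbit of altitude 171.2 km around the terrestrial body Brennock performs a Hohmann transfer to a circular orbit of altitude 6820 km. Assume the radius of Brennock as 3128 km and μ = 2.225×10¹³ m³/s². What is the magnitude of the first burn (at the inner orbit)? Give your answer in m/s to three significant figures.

Δv ≈ 586 m/s

r₁ = 3128 + 171.2 = 3299.2 km = 3.2992×10⁶ m.
r₂ = 3128 + 6820 = 9948.0 km = 9.9480×10⁶ m.
Transfer ellipse a_t = (r₁ + r₂)/2 = 6.624×10⁶ m.
At r₁: circular v_c1 = √(μ/r₁) = 2597 m/s; transfer-periapsis v_p = √[μ(2/r₁ − 1/a_t)] = 3183 m/s.
Δv₁ = v_p − v_c1 = 585.7 m/s.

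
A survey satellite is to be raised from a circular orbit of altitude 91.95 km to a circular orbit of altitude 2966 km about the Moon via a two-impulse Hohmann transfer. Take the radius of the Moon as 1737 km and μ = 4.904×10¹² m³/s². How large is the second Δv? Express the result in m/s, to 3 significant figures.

r₁ = 1737 + 91.95 = 1829.0 km = 1.8290×10⁶ m.
r₂ = 1737 + 2966 = 4703.0 km = 4.7030×10⁶ m.
Transfer ellipse a_t = (r₁ + r₂)/2 = 3.266×10⁶ m.
At r₁: circular v_c1 = √(μ/r₁) = 1637 m/s; transfer-perilune v_p = √[μ(2/r₁ − 1/a_t)] = 1965 m/s.
At r₂: circular v_c2 = √(μ/r₂) = 1021 m/s; transfer-apolune v_a = √[μ(2/r₂ − 1/a_t)] = 764.2 m/s.
Δv₂ = v_c2 − v_a = 257.0 m/s.

Δv ≈ 257 m/s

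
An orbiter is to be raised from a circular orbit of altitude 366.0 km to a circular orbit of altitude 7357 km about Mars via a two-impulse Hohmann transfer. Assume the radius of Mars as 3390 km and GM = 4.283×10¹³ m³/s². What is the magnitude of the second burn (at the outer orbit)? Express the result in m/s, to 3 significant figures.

r₁ = 3390 + 366.0 = 3756.0 km = 3.7560×10⁶ m.
r₂ = 3390 + 7357 = 10747 km = 1.0747×10⁷ m.
Transfer ellipse a_t = (r₁ + r₂)/2 = 7.252×10⁶ m.
At r₁: circular v_c1 = √(μ/r₁) = 3377 m/s; transfer-periapsis v_p = √[μ(2/r₁ − 1/a_t)] = 4111 m/s.
At r₂: circular v_c2 = √(μ/r₂) = 1996 m/s; transfer-apoapsis v_a = √[μ(2/r₂ − 1/a_t)] = 1437 m/s.
Δv₂ = v_c2 − v_a = 559.6 m/s.

Δv ≈ 560 m/s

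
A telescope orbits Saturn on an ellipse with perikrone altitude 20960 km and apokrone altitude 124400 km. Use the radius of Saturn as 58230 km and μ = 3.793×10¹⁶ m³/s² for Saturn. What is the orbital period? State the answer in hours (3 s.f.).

r_p = 58230 + 20960 = 79190 km = 7.9190×10⁷ m.
r_a = 58230 + 124400 = 182630 km = 1.8263×10⁸ m.
Semi-major axis a = (r_p + r_a)/2 = (79190 + 1.8263×10⁵)/2 = 1.3091×10⁵ km = 1.309×10⁸ m.
By Kepler's third law T = 2π√(a³/μ) = 2π × 7.691×10³ = 4.832×10⁴ s.
= 13.42 hours.

T ≈ 13.4 hours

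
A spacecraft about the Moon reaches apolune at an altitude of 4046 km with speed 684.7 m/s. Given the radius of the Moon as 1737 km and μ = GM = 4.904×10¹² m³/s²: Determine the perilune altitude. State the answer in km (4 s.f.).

r_a = 1737 + 4046 = 5783.0 km = 5.783×10⁶ m.
Specific energy ε = v²/2 − μ/r = -6.136×10⁵ J/kg, so a = −μ/(2ε) = 3.996×10⁶ m.
The apsides satisfy r_p + r_a = 2a, so the perilune radius is 2a − r_a = 2.209×10⁶ m = 2209.2 km.
Perilune altitude = 2209.2 − 1737 = 472.23 km.

perilune altitude ≈ 472.2 km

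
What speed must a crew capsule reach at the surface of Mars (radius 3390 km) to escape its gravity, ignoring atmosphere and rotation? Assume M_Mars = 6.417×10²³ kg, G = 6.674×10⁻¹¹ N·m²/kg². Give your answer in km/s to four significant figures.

v_esc ≈ 5.027 km/s

μ = GM = 6.674×10⁻¹¹ × 6.417×10²³ = 4.283×10¹³ m³/s².
r = R = 3.390×10⁶ m.
Escape speed v_esc = √(2μ/r) = √(2 × 4.283×10¹³ / 3.390×10⁶) = √(2.527×10⁷) = 5027 m/s.
= 5.027 km/s.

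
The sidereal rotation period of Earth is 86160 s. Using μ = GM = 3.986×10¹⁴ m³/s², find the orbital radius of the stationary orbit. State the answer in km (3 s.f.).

r_sync ≈ 42200 km

A synchronous orbit has period T, so by Kepler's third law a = (μT²/4π²)^(1/3).
μT²/4π² = 3.986×10¹⁴ × (8.616×10⁴)² / 39.48 = 7.495×10²² m³.
a = 4.216×10⁷ m = 42163 km.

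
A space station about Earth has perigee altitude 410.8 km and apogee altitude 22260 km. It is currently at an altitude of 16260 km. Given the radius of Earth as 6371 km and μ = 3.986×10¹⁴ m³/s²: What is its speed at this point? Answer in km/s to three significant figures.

v ≈ 3.57 km/s

r_p = 6371 + 410.8 = 6781.8 km = 6.7818×10⁶ m.
r_a = 6371 + 22260 = 28631 km = 2.8631×10⁷ m.
r = 6371 + 16260 = 22631 km = 2.263×10⁷ m.
Semi-major axis a = (r_p + r_a)/2 = 17706 km = 1.771×10⁷ m.
Vis-viva: v² = μ(2/r − 1/a) = 3.986×10¹⁴ × (8.837×10⁻⁸ − 5.648×10⁻⁸) = 1.271×10⁷ m²/s².
v = 3566 m/s = 3.566 km/s.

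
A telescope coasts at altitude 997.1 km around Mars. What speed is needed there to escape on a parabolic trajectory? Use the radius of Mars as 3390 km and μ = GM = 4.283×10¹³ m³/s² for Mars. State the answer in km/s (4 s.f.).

v_esc ≈ 4.419 km/s

r = 3390 + 997.1 = 4387.1 km = 4.3871×10⁶ m.
Escape speed v_esc = √(2μ/r) = √(2 × 4.283×10¹³ / 4.387×10⁶) = √(1.953×10⁷) = 4419 m/s.
= 4.419 km/s.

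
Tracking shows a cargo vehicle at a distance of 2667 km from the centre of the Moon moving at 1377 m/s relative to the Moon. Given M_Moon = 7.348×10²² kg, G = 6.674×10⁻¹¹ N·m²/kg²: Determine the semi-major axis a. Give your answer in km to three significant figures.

a ≈ 2750 km

μ = GM = 6.674×10⁻¹¹ × 7.348×10²² = 4.904×10¹² m³/s².
r = 2.667×10⁶ m.
Specific orbital energy ε = v²/2 − μ/r = (1377)²/2 − 4.904×10¹²/2.667×10⁶ = -8.907×10⁵ J/kg.
Since ε = −μ/(2a), a = −μ/(2ε) = 2.753×10⁶ m = 2752.8 km.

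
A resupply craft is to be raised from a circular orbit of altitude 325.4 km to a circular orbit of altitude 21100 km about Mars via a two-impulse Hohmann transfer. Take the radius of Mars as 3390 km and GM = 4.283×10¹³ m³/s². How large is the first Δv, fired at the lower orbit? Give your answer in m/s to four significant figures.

r₁ = 3390 + 325.4 = 3715.4 km = 3.7154×10⁶ m.
r₂ = 3390 + 21100 = 24490 km = 2.4490×10⁷ m.
Transfer ellipse a_t = (r₁ + r₂)/2 = 1.410×10⁷ m.
At r₁: circular v_c1 = √(μ/r₁) = 3395 m/s; transfer-periapsis v_p = √[μ(2/r₁ − 1/a_t)] = 4474 m/s.
Δv₁ = v_p − v_c1 = 1079 m/s.

Δv ≈ 1079 m/s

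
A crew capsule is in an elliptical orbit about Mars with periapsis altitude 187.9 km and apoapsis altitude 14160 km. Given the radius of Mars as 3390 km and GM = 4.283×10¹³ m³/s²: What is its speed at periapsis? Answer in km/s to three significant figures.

r_p = 3390 + 187.9 = 3577.9 km = 3.5779×10⁶ m.
r_a = 3390 + 14160 = 17550 km = 1.7550×10⁷ m.
Semi-major axis a = (r_p + r_a)/2 = 10564 km = 1.056×10⁷ m.
Vis-viva: v² = μ(2/r − 1/a) = 4.283×10¹³ × (5.590×10⁻⁷ − 9.466×10⁻⁸) = 1.989×10⁷ m²/s².
v = 4459 m/s = 4.459 km/s.

v ≈ 4.46 km/s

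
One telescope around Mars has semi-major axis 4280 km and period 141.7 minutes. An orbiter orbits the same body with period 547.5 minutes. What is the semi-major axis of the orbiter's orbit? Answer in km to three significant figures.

a₂ ≈ 10500 km

Kepler's third law: a³ ∝ T², so a₂ = a₁ (T₂/T₁)^(2/3).
T₂/T₁ = 3.864, (T₂/T₁)^(2/3) = 2.462.
a₂ = 4280 × 2.462 = 10540 km.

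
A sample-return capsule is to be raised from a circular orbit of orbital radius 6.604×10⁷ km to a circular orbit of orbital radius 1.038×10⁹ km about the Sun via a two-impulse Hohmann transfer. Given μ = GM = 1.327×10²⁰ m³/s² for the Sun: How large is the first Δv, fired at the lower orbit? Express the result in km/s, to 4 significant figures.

Δv ≈ 16.64 km/s

r₁ = 6.604×10⁷ km = 6.604×10¹⁰ m.
r₂ = 1.038×10⁹ km = 1.038×10¹² m.
Transfer ellipse a_t = (r₁ + r₂)/2 = 5.520×10¹¹ m.
At r₁: circular v_c1 = √(μ/r₁) = 44830 m/s; transfer-perihelion v_p = √[μ(2/r₁ − 1/a_t)] = 61470 m/s.
Δv₁ = v_p − v_c1 = 16640 m/s.
= 16.64 km/s.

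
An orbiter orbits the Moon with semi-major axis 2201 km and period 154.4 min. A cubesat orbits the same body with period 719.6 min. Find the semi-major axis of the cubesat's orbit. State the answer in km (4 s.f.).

a₂ ≈ 6141 km

Kepler's third law: a³ ∝ T², so a₂ = a₁ (T₂/T₁)^(2/3).
T₂/T₁ = 4.661, (T₂/T₁)^(2/3) = 2.790.
a₂ = 2201 × 2.790 = 6141 km.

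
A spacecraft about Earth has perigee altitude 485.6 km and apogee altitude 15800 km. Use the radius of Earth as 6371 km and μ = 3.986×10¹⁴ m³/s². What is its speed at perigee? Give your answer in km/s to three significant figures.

r_p = 6371 + 485.6 = 6856.6 km = 6.8566×10⁶ m.
r_a = 6371 + 15800 = 22171 km = 2.2171×10⁷ m.
Semi-major axis a = (r_p + r_a)/2 = 14514 km = 1.451×10⁷ m.
Vis-viva: v² = μ(2/r − 1/a) = 3.986×10¹⁴ × (2.917×10⁻⁷ − 6.890×10⁻⁸) = 8.880×10⁷ m²/s².
v = 9424 m/s = 9.424 km/s.

v ≈ 9.42 km/s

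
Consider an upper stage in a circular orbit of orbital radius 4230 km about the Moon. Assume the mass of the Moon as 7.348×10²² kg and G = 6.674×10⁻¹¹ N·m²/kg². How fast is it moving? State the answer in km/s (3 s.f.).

μ = GM = 6.674×10⁻¹¹ × 7.348×10²² = 4.904×10¹² m³/s².
r = 4230 km = 4.230×10⁶ m.
For a circular orbit v = √(μ/r) = √(4.904×10¹² / 4.230×10⁶) = √(1.159×10⁶) = 1077 m/s.
That is 1.077 km/s.

v ≈ 1.08 km/s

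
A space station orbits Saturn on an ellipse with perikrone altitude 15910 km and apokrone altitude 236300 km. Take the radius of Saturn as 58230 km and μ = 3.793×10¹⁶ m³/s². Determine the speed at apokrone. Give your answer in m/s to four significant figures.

r_p = 58230 + 15910 = 74140 km = 7.4140×10⁷ m.
r_a = 58230 + 236300 = 294530 km = 2.9453×10⁸ m.
Semi-major axis a = (r_p + r_a)/2 = 1.8434×10⁵ km = 1.843×10⁸ m.
Vis-viva: v² = μ(2/r − 1/a) = 3.793×10¹⁶ × (6.790×10⁻⁹ − 5.425×10⁻⁹) = 5.180×10⁷ m²/s².
v = 7197 m/s.

v ≈ 7197 m/s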